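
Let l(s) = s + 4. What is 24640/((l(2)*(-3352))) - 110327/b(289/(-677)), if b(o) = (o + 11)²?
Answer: -21213482282797/21468287916 ≈ -988.13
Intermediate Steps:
l(s) = 4 + s
b(o) = (11 + o)²
24640/((l(2)*(-3352))) - 110327/b(289/(-677)) = 24640/(((4 + 2)*(-3352))) - 110327/(11 + 289/(-677))² = 24640/((6*(-3352))) - 110327/(11 + 289*(-1/677))² = 24640/(-20112) - 110327/(11 - 289/677)² = 24640*(-1/20112) - 110327/((7158/677)²) = -1540/1257 - 110327/51236964/458329 = -1540/1257 - 110327*458329/51236964 = -1540/1257 - 50566063583/51236964 = -21213482282797/21468287916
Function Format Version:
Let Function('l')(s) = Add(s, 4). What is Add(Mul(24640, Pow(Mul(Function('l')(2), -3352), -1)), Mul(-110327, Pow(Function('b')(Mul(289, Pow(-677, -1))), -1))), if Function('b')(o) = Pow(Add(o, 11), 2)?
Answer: Rational(-21213482282797, 21468287916) ≈ -988.13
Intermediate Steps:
Function('l')(s) = Add(4, s)
Function('b')(o) = Pow(Add(11, o), 2)
Add(Mul(24640, Pow(Mul(Function('l')(2), -3352), -1)), Mul(-110327, Pow(Function('b')(Mul(289, Pow(-677, -1))), -1))) = Add(Mul(24640, Pow(Mul(Add(4, 2), -3352), -1)), Mul(-110327, Pow(Pow(Add(11, Mul(289, Pow(-677, -1))), 2), -1))) = Add(Mul(24640, Pow(Mul(6, -3352), -1)), Mul(-110327, Pow(Pow(Add(11, Mul(289, Rational(-1, 677))), 2), -1))) = Add(Mul(24640, Pow(-20112, -1)), Mul(-110327, Pow(Pow(Add(11, Rational(-289, 677)), 2), -1))) = Add(Mul(24640, Rational(-1, 20112)), Mul(-110327, Pow(Pow(Rational(7158, 677), 2), -1))) = Add(Rational(-1540, 1257), Mul(-110327, Pow(Rational(51236964, 458329), -1))) = Add(Rational(-1540, 1257), Mul(-110327, Rational(458329, 51236964))) = Add(Rational(-1540, 1257), Rational(-50566063583, 51236964)) = Rational(-21213482282797, 21468287916)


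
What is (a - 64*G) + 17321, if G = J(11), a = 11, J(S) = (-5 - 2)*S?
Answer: 22260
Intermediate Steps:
J(S) = -7*S
G = -77 (G = -7*11 = -77)
(a - 64*G) + 17321 = (11 - 64*(-77)) + 17321 = (11 + 4928) + 17321 = 4939 + 17321 = 22260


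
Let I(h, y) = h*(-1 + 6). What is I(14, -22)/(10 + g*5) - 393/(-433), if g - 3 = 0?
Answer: 8027/2165 ≈ 3.7076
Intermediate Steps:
g = 3 (g = 3 + 0 = 3)
I(h, y) = 5*h (I(h, y) = h*5 = 5*h)
I(14, -22)/(10 + g*5) - 393/(-433) = (5*14)/(10 + 3*5) - 393/(-433) = 70/(10 + 15) - 393*(-1/433) = 70/25 + 393/433 = 70*(1/25) + 393/433 = 14/5 + 393/433 = 8027/2165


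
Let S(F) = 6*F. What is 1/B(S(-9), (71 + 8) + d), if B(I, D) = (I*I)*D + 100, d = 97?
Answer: 1/513316 ≈ 1.9481e-6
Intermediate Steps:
B(I, D) = 100 + D*I² (B(I, D) = I²*D + 100 = D*I² + 100 = 100 + D*I²)
1/B(S(-9), (71 + 8) + d) = 1/(100 + ((71 + 8) + 97)*(6*(-9))²) = 1/(100 + (79 + 97)*(-54)²) = 1/(100 + 176*2916) = 1/(100 + 513216) = 1/513316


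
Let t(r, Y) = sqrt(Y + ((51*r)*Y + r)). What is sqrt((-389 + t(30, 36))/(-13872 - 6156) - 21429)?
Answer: sqrt(-2148902372361 - 5007*sqrt(55146))/10014 ≈ 146.39*I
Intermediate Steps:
t(r, Y) = sqrt(Y + r + 51*Y*r) (t(r, Y) = sqrt(Y + (51*Y*r + r)) = sqrt(Y + (r + 51*Y*r)) = sqrt(Y + r + 51*Y*r))
sqrt((-389 + t(30, 36))/(-13872 - 6156) - 21429) = sqrt((-389 + sqrt(36 + 30 + 51*36*30))/(-13872 - 6156) - 21429) = sqrt((-389 + sqrt(36 + 30 + 55080))/(-20028) - 21429) = sqrt((-389 + sqrt(55146))*(-1/20028) - 21429) = sqrt((389/20028 - sqrt(55146)/20028) - 21429) = sqrt(-429179623/20028 - sqrt(55146)/20028)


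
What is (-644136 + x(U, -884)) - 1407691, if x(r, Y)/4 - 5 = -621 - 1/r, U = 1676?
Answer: -860747930/419 ≈ -2.0543e+6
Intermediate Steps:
x(r, Y) = -2464 - 4/r (x(r, Y) = 20 + 4*(-621 - 1/r) = 20 + (-2484 - 4/r) = -2464 - 4/r)
(-644136 + x(U, -884)) - 1407691 = (-644136 + (-2464 - 4/1676)) - 1407691 = (-644136 + (-2464 - 4*1/1676)) - 1407691 = (-644136 + (-2464 - 1/419)) - 1407691 = (-644136 - 1032417/419) - 1407691 = -270925401/419 - 1407691 = -860747930/419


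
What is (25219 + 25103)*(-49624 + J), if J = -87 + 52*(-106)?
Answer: -2778931806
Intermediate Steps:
J = -5599 (J = -87 - 5512 = -5599)
(25219 + 25103)*(-49624 + J) = (25219 + 25103)*(-49624 - 5599) = 50322*(-55223) = -2778931806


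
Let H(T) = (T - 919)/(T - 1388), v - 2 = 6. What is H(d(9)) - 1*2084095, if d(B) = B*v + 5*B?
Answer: -2648883943/1271 ≈ -2.0841e+6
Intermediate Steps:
v = 8 (v = 2 + 6 = 8)
d(B) = 13*B (d(B) = B*8 + 5*B = 8*B + 5*B = 13*B)
H(T) = (-919 + T)/(-1388 + T)
H(d(9)) - 1*2084095 = (-919 + 13*9)/(-1388 + 13*9) - 1*2084095 = (-919 + 117)/(-1388 + 117) - 2084095 = -802/(-1271) - 2084095 = -1/1271*(-802) - 2084095 = 802/1271 - 2084095 = -2648883943/1271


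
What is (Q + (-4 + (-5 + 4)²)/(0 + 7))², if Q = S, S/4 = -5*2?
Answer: 80089/49 ≈ 1634.5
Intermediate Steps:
S = -40 (S = 4*(-5*2) = 4*(-10) = -40)
Q = -40
(Q + (-4 + (-5 + 4)²)/(0 + 7))² = (-40 + (-4 + (-5 + 4)²)/(0 + 7))² = (-40 + (-4 + (-1)²)/7)² = (-40 + (-4 + 1)*(⅐))² = (-40 - 3*⅐)² = (-40 - 3/7)² = (-283/7)² = 80089/49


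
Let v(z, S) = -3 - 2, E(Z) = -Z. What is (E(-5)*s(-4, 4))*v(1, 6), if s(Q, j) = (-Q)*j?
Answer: -400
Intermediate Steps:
v(z, S) = -5
s(Q, j) = -Q*j
(E(-5)*s(-4, 4))*v(1, 6) = ((-1*(-5))*(-1*(-4)*4))*(-5) = (5*16)*(-5) = 80*(-5) = -400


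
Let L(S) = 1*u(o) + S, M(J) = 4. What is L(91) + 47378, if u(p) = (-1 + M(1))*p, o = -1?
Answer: 47466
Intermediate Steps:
u(p) = 3*p (u(p) = (-1 + 4)*p = 3*p)
L(S) = -3 + S (L(S) = 1*(3*(-1)) + S = 1*(-3) + S = -3 + S)
L(91) + 47378 = (-3 + 91) + 47378 = 88 + 47378 = 47466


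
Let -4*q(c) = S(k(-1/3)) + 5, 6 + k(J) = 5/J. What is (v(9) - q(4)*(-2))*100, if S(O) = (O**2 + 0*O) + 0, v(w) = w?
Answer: -21400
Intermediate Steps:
k(J) = -6 + 5/J
S(O) = O**2 (S(O) = (O**2 + 0) + 0 = O**2 + 0 = O**2)
q(c) = -223/2 (q(c) = -((-6 + 5/((-1/3)))**2 + 5)/4 = -((-6 + 5/((-1*1/3)))**2 + 5)/4 = -((-6 + 5/(-1/3))**2 + 5)/4 = -((-6 + 5*(-3))**2 + 5)/4 = -((-6 - 15)**2 + 5)/4 = -((-21)**2 + 5)/4 = -(441 + 5)/4 = -1/4*446 = -223/2)
(v(9) - q(4)*(-2))*100 = (9 - (-223)*(-2)/2)*100 = (9 - 1*223)*100 = (9 - 223)*100 = -214*100 = -21400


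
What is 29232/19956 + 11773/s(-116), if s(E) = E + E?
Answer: -19013347/385816 ≈ -49.281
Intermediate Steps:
s(E) = 2*E
29232/19956 + 11773/s(-116) = 29232/19956 + 11773/((2*(-116))) = 29232*(1/19956) + 11773/(-232) = 2436/1663 + 11773*(-1/232) = 2436/1663 - 11773/232 = -19013347/385816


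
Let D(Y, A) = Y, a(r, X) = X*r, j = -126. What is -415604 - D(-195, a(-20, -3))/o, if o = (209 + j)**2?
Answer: -2863095761/6889 ≈ -4.1560e+5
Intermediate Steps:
o = 6889 (o = (209 - 126)**2 = 83**2 = 6889)
-415604 - D(-195, a(-20, -3))/o = -415604 - (-195)/6889 = -415604 - 1*(-195/6889) = -415604 + 195/6889 = -2863095761/6889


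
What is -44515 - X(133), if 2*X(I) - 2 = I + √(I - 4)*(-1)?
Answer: -89165/2 + √129/2 ≈ -44577.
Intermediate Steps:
X(I) = 1 + I/2 - √(-4 + I)/2 (X(I) = 1 + (I + √(I - 4)*(-1))/2 = 1 + (I + √(-4 + I)*(-1))/2 = 1 + (I - √(-4 + I))/2 = 1 + (I/2 - √(-4 + I)/2) = 1 + I/2 - √(-4 + I)/2)
-44515 - X(133) = -44515 - (1 + (½)*133 - √(-4 + 133)/2) = -44515 - (1 + 133/2 - √129/2) = -44515 - (135/2 - √129/2) = -44515 + (-135/2 + √129/2) = -89165/2 + √129/2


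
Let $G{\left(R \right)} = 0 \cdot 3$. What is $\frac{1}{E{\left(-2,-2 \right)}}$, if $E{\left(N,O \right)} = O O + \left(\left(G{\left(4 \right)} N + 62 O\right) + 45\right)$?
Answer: $- \frac{1}{75} \approx -0.013333$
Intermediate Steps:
$G{\left(R \right)} = 0$
$E{\left(N,O \right)} = 45 + O^{2} + 62 O$ ($E{\left(N,O \right)} = O O + \left(\left(0 N + 62 O\right) + 45\right) = O^{2} + \left(\left(0 + 62 O\right) + 45\right) = O^{2} + \left(62 O + 45\right) = O^{2} + \left(45 + 62 O\right) = 45 + O^{2} + 62 O$)
$\frac{1}{E{\left(-2,-2 \right)}} = \frac{1}{45 + \left(-2\right)^{2} + 62 \left(-2\right)} = \frac{1}{45 + 4 - 124} = \frac{1}{-75} = - \frac{1}{75}$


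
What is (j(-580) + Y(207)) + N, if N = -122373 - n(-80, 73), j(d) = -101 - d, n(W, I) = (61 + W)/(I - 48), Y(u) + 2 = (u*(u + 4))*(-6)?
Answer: -9598931/25 ≈ -3.8396e+5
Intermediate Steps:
Y(u) = -2 - 6*u*(4 + u) (Y(u) = -2 + (u*(u + 4))*(-6) = -2 + (u*(4 + u))*(-6) = -2 - 6*u*(4 + u))
n(W, I) = (61 + W)/(-48 + I)
N = -3059306/25 (N = -122373 - (61 - 80)/(-48 + 73) = -122373 - (-19)/25 = -122373 - 1*(-19/25) = -122373 + 19/25 = -3059306/25 ≈ -1.2237e+5)
(j(-580) + Y(207)) + N = ((-101 - 1*(-580)) + (-2 - 24*207 - 6*207²)) - 3059306/25 = ((-101 + 580) + (-2 - 4968 - 6*42849)) - 3059306/25 = (479 + (-2 - 4968 - 257094)) - 3059306/25 = (479 - 262064) - 3059306/25 = -261585 - 3059306/25 = -9598931/25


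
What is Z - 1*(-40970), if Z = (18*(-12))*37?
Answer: 32978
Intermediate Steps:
Z = -7992 (Z = -216*37 = -7992)
Z - 1*(-40970) = -7992 - 1*(-40970) = -7992 + 40970 = 32978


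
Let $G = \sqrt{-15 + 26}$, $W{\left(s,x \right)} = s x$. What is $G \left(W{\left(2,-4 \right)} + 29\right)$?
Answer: $21 \sqrt{11} \approx 69.649$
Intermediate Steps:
$G = \sqrt{11} \approx 3.3166$
$G \left(W{\left(2,-4 \right)} + 29\right) = \sqrt{11} \left(2 \left(-4\right) + 29\right) = \sqrt{11} \left(-8 + 29\right) = \sqrt{11} \cdot 21 = 21 \sqrt{11}$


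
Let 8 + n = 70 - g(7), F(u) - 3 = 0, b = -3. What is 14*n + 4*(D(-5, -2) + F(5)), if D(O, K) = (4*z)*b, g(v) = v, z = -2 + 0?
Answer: 878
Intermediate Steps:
z = -2
F(u) = 3 (F(u) = 3 + 0 = 3)
D(O, K) = 24 (D(O, K) = (4*(-2))*(-3) = -8*(-3) = 24)
n = 55 (n = -8 + (70 - 1*7) = -8 + (70 - 7) = -8 + 63 = 55)
14*n + 4*(D(-5, -2) + F(5)) = 14*55 + 4*(24 + 3) = 770 + 4*27 = 770 + 108 = 878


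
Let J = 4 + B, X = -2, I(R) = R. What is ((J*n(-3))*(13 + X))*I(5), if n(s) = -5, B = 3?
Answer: -1925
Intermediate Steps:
J = 7 (J = 4 + 3 = 7)
((J*n(-3))*(13 + X))*I(5) = ((7*(-5))*(13 - 2))*5 = -35*11*5 = -385*5 = -1925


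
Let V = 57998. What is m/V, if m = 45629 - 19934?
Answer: 25695/57998 ≈ 0.44303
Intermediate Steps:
m = 25695
m/V = 25695/57998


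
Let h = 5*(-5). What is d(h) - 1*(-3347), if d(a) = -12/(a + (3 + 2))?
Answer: 16738/5 ≈ 3347.6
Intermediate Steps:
h = -25
d(a) = -12/(5 + a) (d(a) = -12/(a + 5) = -12/(5 + a))
d(h) - 1*(-3347) = -12/(5 - 25) - 1*(-3347) = -12/(-20) + 3347 = -12*(-1/20) + 3347 = ⅗ + 3347 = 16738/5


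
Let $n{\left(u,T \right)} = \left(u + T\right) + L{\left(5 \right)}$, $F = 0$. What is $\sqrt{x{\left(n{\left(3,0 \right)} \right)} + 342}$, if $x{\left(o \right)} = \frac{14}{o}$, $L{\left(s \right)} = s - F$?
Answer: $\frac{5 \sqrt{55}}{2} \approx 18.54$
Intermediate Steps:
$L{\left(s \right)} = s$ ($L{\left(s \right)} = s - 0 = s + 0 = s$)
$n{\left(u,T \right)} = 5 + T + u$ ($n{\left(u,T \right)} = \left(u + T\right) + 5 = \left(T + u\right) + 5 = 5 + T + u$)
$\sqrt{x{\left(n{\left(3,0 \right)} \right)} + 342} = \sqrt{\frac{14}{5 + 0 + 3} + 342} = \sqrt{\frac{14}{8} + 342} = \sqrt{14 \cdot \frac{1}{8} + 342} = \sqrt{\frac{7}{4} + 342} = \sqrt{\frac{1375}{4}} = \frac{5 \sqrt{55}}{2}$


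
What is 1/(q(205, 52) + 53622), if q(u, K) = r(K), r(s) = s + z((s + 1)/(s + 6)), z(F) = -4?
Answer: 1/53670 ≈ 1.8632e-5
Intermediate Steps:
r(s) = -4 + s (r(s) = s - 4 = -4 + s)
q(u, K) = -4 + K
1/(q(205, 52) + 53622) = 1/((-4 + 52) + 53622) = 1/(48 + 53622) = 1/53670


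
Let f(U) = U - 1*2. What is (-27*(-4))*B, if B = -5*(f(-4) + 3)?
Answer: 1620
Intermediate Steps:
f(U) = -2 + U (f(U) = U - 2 = -2 + U)
B = 15 (B = -5*((-2 - 4) + 3) = -5*(-6 + 3) = -5*(-3) = 15)
(-27*(-4))*B = -27*(-4)*15 = 108*15 = 1620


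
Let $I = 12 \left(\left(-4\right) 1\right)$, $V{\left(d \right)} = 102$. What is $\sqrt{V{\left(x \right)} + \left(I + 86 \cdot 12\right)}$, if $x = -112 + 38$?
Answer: $\sqrt{1086} \approx 32.955$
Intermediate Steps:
$x = -74$
$I = -48$ ($I = 12 \left(-4\right) = -48$)
$\sqrt{V{\left(x \right)} + \left(I + 86 \cdot 12\right)} = \sqrt{102 + \left(-48 + 86 \cdot 12\right)} = \sqrt{102 + \left(-48 + 1032\right)} = \sqrt{102 + 984} = \sqrt{1086}$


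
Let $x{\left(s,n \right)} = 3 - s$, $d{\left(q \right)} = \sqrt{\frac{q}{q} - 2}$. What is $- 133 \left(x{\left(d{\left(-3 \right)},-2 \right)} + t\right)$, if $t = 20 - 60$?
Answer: $4921 + 133 i \approx 4921.0 + 133.0 i$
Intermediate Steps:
$t = -40$ ($t = 20 - 60 = -40$)
$d{\left(q \right)} = i$ ($d{\left(q \right)} = \sqrt{1 - 2} = \sqrt{-1} = i$)
$- 133 \left(x{\left(d{\left(-3 \right)},-2 \right)} + t\right) = - 133 \left(\left(3 - i\right) - 40\right) = - 133 \left(-37 - i\right) = 4921 + 133 i$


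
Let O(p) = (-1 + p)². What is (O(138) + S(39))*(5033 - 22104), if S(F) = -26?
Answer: -319961753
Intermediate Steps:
(O(138) + S(39))*(5033 - 22104) = ((-1 + 138)² - 26)*(5033 - 22104) = (137² - 26)*(-17071) = (18769 - 26)*(-17071) = 18743*(-17071) = -319961753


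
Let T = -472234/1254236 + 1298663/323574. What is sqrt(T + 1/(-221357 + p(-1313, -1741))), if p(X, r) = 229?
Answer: sqrt(114417966077551851984798363234894)/5608886282872212 ≈ 1.9071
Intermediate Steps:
T = 184503405269/50729769933 (T = -472234*1/1254236 + 1298663*(1/323574) = -236117/627118 + 1298663/323574 = 184503405269/50729769933 ≈ 3.6370)
sqrt(T + 1/(-221357 + p(-1313, -1741))) = sqrt(184503405269/50729769933 + 1/(-221357 + 229)) = sqrt(184503405269/50729769933 + 1/(-221128)) = sqrt(184503405269/50729769933 - 1/221128) = sqrt(40798818270553499/11217772565744424) = sqrt(114417966077551851984798363234894)/5608886282872212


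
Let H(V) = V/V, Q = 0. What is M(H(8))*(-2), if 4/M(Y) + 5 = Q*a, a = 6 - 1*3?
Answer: 8/5 ≈ 1.6000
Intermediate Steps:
H(V) = 1
a = 3 (a = 6 - 3 = 3)
M(Y) = -⅘ (M(Y) = 4/(-5 + 0*3) = 4/(-5 + 0) = 4/(-5) = 4*(-⅕) = -⅘)
M(H(8))*(-2) = -⅘*(-2) = 8/5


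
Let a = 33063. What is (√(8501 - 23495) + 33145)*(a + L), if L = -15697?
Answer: 575596070 + 364686*I*√34 ≈ 5.756e+8 + 2.1265e+6*I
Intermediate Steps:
(√(8501 - 23495) + 33145)*(a + L) = (√(8501 - 23495) + 33145)*(33063 - 15697) = (√(-14994) + 33145)*17366 = (21*I*√34 + 33145)*17366 = (33145 + 21*I*√34)*17366 = 575596070 + 364686*I*√34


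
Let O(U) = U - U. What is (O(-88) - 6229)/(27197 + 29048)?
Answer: -6229/56245 ≈ -0.11075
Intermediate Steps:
O(U) = 0
(O(-88) - 6229)/(27197 + 29048) = (0 - 6229)/(27197 + 29048) = -6229/56245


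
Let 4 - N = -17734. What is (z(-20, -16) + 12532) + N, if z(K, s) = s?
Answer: 30254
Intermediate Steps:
N = 17738 (N = 4 - 1*(-17734) = 4 + 17734 = 17738)
(z(-20, -16) + 12532) + N = (-16 + 12532) + 17738 = 12516 + 17738 = 30254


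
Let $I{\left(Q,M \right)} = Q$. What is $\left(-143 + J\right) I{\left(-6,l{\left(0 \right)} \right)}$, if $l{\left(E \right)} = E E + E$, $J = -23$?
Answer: $996$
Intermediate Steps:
$l{\left(E \right)} = E + E^{2}$ ($l{\left(E \right)} = E^{2} + E = E + E^{2}$)
$\left(-143 + J\right) I{\left(-6,l{\left(0 \right)} \right)} = \left(-143 - 23\right) \left(-6\right) = \left(-166\right) \left(-6\right) = 996$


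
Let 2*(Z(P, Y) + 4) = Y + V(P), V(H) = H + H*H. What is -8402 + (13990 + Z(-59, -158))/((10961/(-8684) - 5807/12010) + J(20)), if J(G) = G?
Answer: -7183539670042/951913601 ≈ -7546.4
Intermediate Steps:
V(H) = H + H²
Z(P, Y) = -4 + Y/2 + P*(1 + P)/2 (Z(P, Y) = -4 + (Y + P*(1 + P))/2 = -4 + (Y/2 + P*(1 + P)/2) = -4 + Y/2 + P*(1 + P)/2)
-8402 + (13990 + Z(-59, -158))/((10961/(-8684) - 5807/12010) + J(20)) = -8402 + (13990 + (-4 + (½)*(-158) + (½)*(-59)*(1 - 59)))/((10961/(-8684) - 5807/12010) + 20) = -8402 + (13990 + (-4 - 79 + (½)*(-59)*(-58)))/((10961*(-1/8684) - 5807*1/12010) + 20) = -8402 + (13990 + (-4 - 79 + 1711))/((-10961/8684 - 5807/12010) + 20) = -8402 + (13990 + 1628)/(-91034799/52147420 + 20) = -8402 + 15618/(951913601/52147420) = -8402 + 15618*(52147420/951913601) = -8402 + 814438405560/951913601 = -7183539670042/951913601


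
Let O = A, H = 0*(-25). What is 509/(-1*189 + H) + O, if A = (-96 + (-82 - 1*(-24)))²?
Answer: 4481815/189 ≈ 23713.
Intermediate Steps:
H = 0
A = 23716 (A = (-96 + (-82 + 24))² = (-96 - 58)² = (-154)² = 23716)
O = 23716
509/(-1*189 + H) + O = 509/(-1*189 + 0) + 23716 = 509/(-189 + 0) + 23716 = 509/(-189) + 23716 = -1/189*509 + 23716 = -509/189 + 23716 = 4481815/189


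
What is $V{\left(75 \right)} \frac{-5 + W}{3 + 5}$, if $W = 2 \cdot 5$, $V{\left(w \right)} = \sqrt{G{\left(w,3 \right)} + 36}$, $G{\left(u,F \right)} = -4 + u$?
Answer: $\frac{5 \sqrt{107}}{8} \approx 6.465$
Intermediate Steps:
$V{\left(w \right)} = \sqrt{32 + w}$ ($V{\left(w \right)} = \sqrt{\left(-4 + w\right) + 36} = \sqrt{32 + w}$)
$W = 10$
$V{\left(75 \right)} \frac{-5 + W}{3 + 5} = \sqrt{32 + 75} \frac{-5 + 10}{3 + 5} = \sqrt{107} \cdot \frac{5}{8} = \frac{5 \sqrt{107}}{8}$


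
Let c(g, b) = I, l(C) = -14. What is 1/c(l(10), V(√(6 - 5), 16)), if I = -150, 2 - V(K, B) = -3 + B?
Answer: -1/150 ≈ -0.0066667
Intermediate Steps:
V(K, B) = 5 - B (V(K, B) = 2 - (-3 + B) = 2 + (3 - B) = 5 - B)
c(g, b) = -150
1/c(l(10), V(√(6 - 5), 16)) = 1/(-150) = -1/150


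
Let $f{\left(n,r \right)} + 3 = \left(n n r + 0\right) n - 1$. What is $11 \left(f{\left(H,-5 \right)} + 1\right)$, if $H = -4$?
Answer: $3487$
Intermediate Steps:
$f{\left(n,r \right)} = -4 + r n^{3}$ ($f{\left(n,r \right)} = -3 + \left(\left(n n r + 0\right) n - 1\right) = -3 + \left(\left(n^{2} r + 0\right) n - 1\right) = -3 + \left(\left(r n^{2} + 0\right) n - 1\right) = -3 + \left(r n^{2} n - 1\right) = -3 + \left(r n^{3} - 1\right) = -3 + \left(-1 + r n^{3}\right) = -4 + r n^{3}$)
$11 \left(f{\left(H,-5 \right)} + 1\right) = 11 \left(\left(-4 - 5 \left(-4\right)^{3}\right) + 1\right) = 11 \left(\left(-4 - -320\right) + 1\right) = 11 \left(\left(-4 + 320\right) + 1\right) = 11 \left(316 + 1\right) = 11 \cdot 317 = 3487$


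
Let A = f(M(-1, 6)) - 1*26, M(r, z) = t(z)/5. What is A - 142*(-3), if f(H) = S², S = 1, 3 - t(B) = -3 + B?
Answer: 401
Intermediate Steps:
t(B) = 6 - B (t(B) = 3 - (-3 + B) = 3 + (3 - B) = 6 - B)
M(r, z) = 6/5 - z/5 (M(r, z) = (6 - z)/5 = (6 - z)*(⅕) = 6/5 - z/5)
f(H) = 1 (f(H) = 1² = 1)
A = -25 (A = 1 - 1*26 = 1 - 26 = -25)
A - 142*(-3) = -25 - 142*(-3) = -25 + 426 = 401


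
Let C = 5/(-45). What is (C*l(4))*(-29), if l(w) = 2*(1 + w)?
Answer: 290/9 ≈ 32.222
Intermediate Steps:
C = -1/9 (C = 5*(-1/45) = -1/9 ≈ -0.11111)
l(w) = 2 + 2*w
(C*l(4))*(-29) = -(2 + 2*4)/9*(-29) = -(2 + 8)/9*(-29) = -1/9*10*(-29) = -10/9*(-29) = 290/9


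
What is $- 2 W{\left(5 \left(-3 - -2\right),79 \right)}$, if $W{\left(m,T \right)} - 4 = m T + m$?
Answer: $792$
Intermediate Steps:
$W{\left(m,T \right)} = 4 + m + T m$ ($W{\left(m,T \right)} = 4 + \left(m T + m\right) = 4 + \left(T m + m\right) = 4 + \left(m + T m\right) = 4 + m + T m$)
$- 2 W{\left(5 \left(-3 - -2\right),79 \right)} = - 2 \left(4 + 5 \left(-3 - -2\right) + 79 \cdot 5 \left(-3 - -2\right)\right) = - 2 \left(4 + 5 \left(-3 + \left(-2 + 4\right)\right) + 79 \cdot 5 \left(-3 + \left(-2 + 4\right)\right)\right) = - 2 \left(4 + 5 \left(-3 + 2\right) + 79 \cdot 5 \left(-3 + 2\right)\right) = - 2 \left(4 + 5 \left(-1\right) + 79 \cdot 5 \left(-1\right)\right) = - 2 \left(4 - 5 + 79 \left(-5\right)\right) = - 2 \left(4 - 5 - 395\right) = \left(-2\right) \left(-396\right) = 792$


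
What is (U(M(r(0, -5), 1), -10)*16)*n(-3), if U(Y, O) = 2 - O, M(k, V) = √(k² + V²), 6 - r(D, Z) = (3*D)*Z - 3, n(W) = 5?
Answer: 960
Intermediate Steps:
r(D, Z) = 9 - 3*D*Z (r(D, Z) = 6 - ((3*D)*Z - 3) = 6 - (3*D*Z - 3) = 6 - (-3 + 3*D*Z) = 6 + (3 - 3*D*Z) = 9 - 3*D*Z)
M(k, V) = √(V² + k²)
(U(M(r(0, -5), 1), -10)*16)*n(-3) = ((2 - 1*(-10))*16)*5 = ((2 + 10)*16)*5 = (12*16)*5 = 192*5 = 960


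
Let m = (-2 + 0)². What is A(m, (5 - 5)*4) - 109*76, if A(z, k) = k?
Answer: -8284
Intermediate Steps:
m = 4 (m = (-2)² = 4)
A(m, (5 - 5)*4) - 109*76 = (5 - 5)*4 - 109*76 = 0*4 - 8284 = 0 - 8284 = -8284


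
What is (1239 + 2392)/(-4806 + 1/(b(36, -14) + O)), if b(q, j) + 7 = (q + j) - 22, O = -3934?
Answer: -14309771/18940447 ≈ -0.75551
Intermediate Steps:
b(q, j) = -29 + j + q (b(q, j) = -7 + ((q + j) - 22) = -7 + ((j + q) - 22) = -7 + (-22 + j + q) = -29 + j + q)
(1239 + 2392)/(-4806 + 1/(b(36, -14) + O)) = (1239 + 2392)/(-4806 + 1/((-29 - 14 + 36) - 3934)) = 3631/(-4806 + 1/(-7 - 3934)) = 3631/(-4806 + 1/(-3941)) = 3631/(-4806 - 1/3941) = 3631/(-18940447/3941) = 3631*(-3941/18940447) = -14309771/18940447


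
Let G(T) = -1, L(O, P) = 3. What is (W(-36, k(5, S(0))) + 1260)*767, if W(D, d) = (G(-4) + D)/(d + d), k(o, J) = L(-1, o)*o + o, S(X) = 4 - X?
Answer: 38628421/40 ≈ 9.6571e+5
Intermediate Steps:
k(o, J) = 4*o (k(o, J) = 3*o + o = 4*o)
W(D, d) = (-1 + D)/(2*d) (W(D, d) = (-1 + D)/(d + d) = (-1 + D)/((2*d)) = (-1 + D)*(1/(2*d)) = (-1 + D)/(2*d))
(W(-36, k(5, S(0))) + 1260)*767 = ((-1 - 36)/(2*((4*5))) + 1260)*767 = ((1/2)*(-37)/20 + 1260)*767 = ((1/2)*(1/20)*(-37) + 1260)*767 = (-37/40 + 1260)*767 = (50363/40)*767 = 38628421/40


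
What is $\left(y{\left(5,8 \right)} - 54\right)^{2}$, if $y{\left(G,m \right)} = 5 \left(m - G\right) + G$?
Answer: $1156$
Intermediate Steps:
$y{\left(G,m \right)} = - 4 G + 5 m$ ($y{\left(G,m \right)} = \left(- 5 G + 5 m\right) + G = - 4 G + 5 m$)
$\left(y{\left(5,8 \right)} - 54\right)^{2} = \left(\left(\left(-4\right) 5 + 5 \cdot 8\right) - 54\right)^{2} = \left(\left(-20 + 40\right) - 54\right)^{2} = \left(20 - 54\right)^{2} = \left(-34\right)^{2} = 1156$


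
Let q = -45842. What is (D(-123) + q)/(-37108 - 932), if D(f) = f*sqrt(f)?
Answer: 22921/19020 + 41*I*sqrt(123)/12680 ≈ 1.2051 + 0.035861*I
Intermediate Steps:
D(f) = f**(3/2)
(D(-123) + q)/(-37108 - 932) = ((-123)**(3/2) - 45842)/(-37108 - 932) = (-123*I*sqrt(123) - 45842)/(-38040) = (-45842 - 123*I*sqrt(123))*(-1/38040) = 22921/19020 + 41*I*sqrt(123)/12680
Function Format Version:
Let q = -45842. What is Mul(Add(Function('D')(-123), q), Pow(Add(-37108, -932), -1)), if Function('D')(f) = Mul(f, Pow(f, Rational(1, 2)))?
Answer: Add(Rational(22921, 19020), Mul(Rational(41, 12680), I, Pow(123, Rational(1, 2)))) ≈ Add(1.2051, Mul(0.035861, I))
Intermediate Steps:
Function('D')(f) = Pow(f, Rational(3, 2))
Mul(Add(Function('D')(-123), q), Pow(Add(-37108, -932), -1)) = Mul(Add(Pow(-123, Rational(3, 2)), -45842), Pow(Add(-37108, -932), -1)) = Mul(Add(Mul(-123, I, Pow(123, Rational(1, 2))), -45842), Pow(-38040, -1)) = Mul(Add(-45842, Mul(-123, I, Pow(123, Rational(1, 2)))), Rational(-1, 38040)) = Add(Rational(22921, 19020), Mul(Rational(41, 12680), I, Pow(123, Rational(1, 2))))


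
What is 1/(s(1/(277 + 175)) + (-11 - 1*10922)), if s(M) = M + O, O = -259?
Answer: -452/5058783 ≈ -8.9350e-5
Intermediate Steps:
s(M) = -259 + M (s(M) = M - 259 = -259 + M)
1/(s(1/(277 + 175)) + (-11 - 1*10922)) = 1/((-259 + 1/(277 + 175)) + (-11 - 1*10922)) = 1/((-259 + 1/452) + (-11 - 10922)) = 1/((-259 + 1/452) - 10933) = 1/(-117067/452 - 10933) = 1/(-5058783/452) = -452/5058783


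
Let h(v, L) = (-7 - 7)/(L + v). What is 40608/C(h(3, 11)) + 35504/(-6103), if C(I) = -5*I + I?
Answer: 61922152/6103 ≈ 10146.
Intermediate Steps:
h(v, L) = -14/(L + v)
C(I) = -4*I
40608/C(h(3, 11)) + 35504/(-6103) = 40608/((-(-56)/(11 + 3))) + 35504/(-6103) = 40608/((-(-56)/14)) + 35504*(-1/6103) = 40608/((-(-56)/14)) - 35504/6103 = 40608/((-4*(-1))) - 35504/6103 = 40608/4 - 35504/6103 = 40608*(¼) - 35504/6103 = 10152 - 35504/6103 = 61922152/6103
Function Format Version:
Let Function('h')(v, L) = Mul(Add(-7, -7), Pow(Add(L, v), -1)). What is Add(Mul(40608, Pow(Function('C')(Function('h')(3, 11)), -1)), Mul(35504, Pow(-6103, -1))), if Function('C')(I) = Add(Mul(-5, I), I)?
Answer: Rational(61922152, 6103) ≈ 10146.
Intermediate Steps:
Function('h')(v, L) = Mul(-14, Pow(Add(L, v), -1))
Function('C')(I) = Mul(-4, I)
Add(Mul(40608, Pow(Function('C')(Function('h')(3, 11)), -1)), Mul(35504, Pow(-6103, -1))) = Add(Mul(40608, Pow(Mul(-4, Mul(-14, Pow(Add(11, 3), -1))), -1)), Mul(35504, Pow(-6103, -1))) = Add(Mul(40608, Pow(Mul(-4, Mul(-14, Pow(14, -1))), -1)), Mul(35504, Rational(-1, 6103))) = Add(Mul(40608, Pow(Mul(-4, Mul(-14, Rational(1, 14))), -1)), Rational(-35504, 6103)) = Add(Mul(40608, Pow(Mul(-4, -1), -1)), Rational(-35504, 6103)) = Add(Mul(40608, Pow(4, -1)), Rational(-35504, 6103)) = Add(Mul(40608, Rational(1, 4)), Rational(-35504, 6103)) = Add(10152, Rational(-35504, 6103)) = Rational(61922152, 6103)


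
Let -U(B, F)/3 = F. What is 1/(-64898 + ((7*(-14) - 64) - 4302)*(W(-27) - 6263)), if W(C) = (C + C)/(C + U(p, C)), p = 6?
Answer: 1/27897598 ≈ 3.5845e-8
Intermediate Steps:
U(B, F) = -3*F
W(C) = -1 (W(C) = (C + C)/(C - 3*C) = (2*C)/((-2*C)) = (2*C)*(-1/(2*C)) = -1)
1/(-64898 + ((7*(-14) - 64) - 4302)*(W(-27) - 6263)) = 1/(-64898 + ((7*(-14) - 64) - 4302)*(-1 - 6263)) = 1/(-64898 + ((-98 - 64) - 4302)*(-6264)) = 1/(-64898 + (-162 - 4302)*(-6264)) = 1/(-64898 - 4464*(-6264)) = 1/(-64898 + 27962496) = 1/27897598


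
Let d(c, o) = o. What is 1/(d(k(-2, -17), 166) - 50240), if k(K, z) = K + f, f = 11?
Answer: -1/50074 ≈ -1.9970e-5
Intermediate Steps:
k(K, z) = 11 + K (k(K, z) = K + 11 = 11 + K)
1/(d(k(-2, -17), 166) - 50240) = 1/(166 - 50240) = 1/(-50074) = -1/50074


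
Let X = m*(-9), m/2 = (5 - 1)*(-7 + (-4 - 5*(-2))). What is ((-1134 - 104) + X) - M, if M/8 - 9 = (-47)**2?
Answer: -18910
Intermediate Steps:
M = 17744 (M = 72 + 8*(-47)**2 = 72 + 8*2209 = 72 + 17672 = 17744)
m = -8 (m = 2*((5 - 1)*(-7 + (-4 - 5*(-2)))) = 2*(4*(-7 + (-4 + 10))) = 2*(4*(-7 + 6)) = 2*(4*(-1)) = 2*(-4) = -8)
X = 72 (X = -8*(-9) = 72)
((-1134 - 104) + X) - M = ((-1134 - 104) + 72) - 1*17744 = (-1238 + 72) - 17744 = -1166 - 17744 = -18910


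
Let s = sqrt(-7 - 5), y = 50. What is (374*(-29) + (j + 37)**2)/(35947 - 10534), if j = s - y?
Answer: -3563/8471 - 52*I*sqrt(3)/25413 ≈ -0.42061 - 0.0035441*I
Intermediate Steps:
s = 2*I*sqrt(3) (s = sqrt(-12) = 2*I*sqrt(3) ≈ 3.4641*I)
j = -50 + 2*I*sqrt(3) (j = 2*I*sqrt(3) - 1*50 = 2*I*sqrt(3) - 50 = -50 + 2*I*sqrt(3) ≈ -50.0 + 3.4641*I)
(374*(-29) + (j + 37)**2)/(35947 - 10534) = (374*(-29) + ((-50 + 2*I*sqrt(3)) + 37)**2)/(35947 - 10534) = (-10846 + (-13 + 2*I*sqrt(3))**2)/25413 = (-10846 + (-13 + 2*I*sqrt(3))**2)*(1/25413) = -10846/25413 + (-13 + 2*I*sqrt(3))**2/25413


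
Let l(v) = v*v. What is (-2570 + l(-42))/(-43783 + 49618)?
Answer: -806/5835 ≈ -0.13813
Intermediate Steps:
l(v) = v**2
(-2570 + l(-42))/(-43783 + 49618) = (-2570 + (-42)**2)/(-43783 + 49618) = (-2570 + 1764)/5835 = -806*1/5835 = -806/5835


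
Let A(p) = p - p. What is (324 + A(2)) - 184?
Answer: 140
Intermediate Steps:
A(p) = 0
(324 + A(2)) - 184 = (324 + 0) - 184 = 324 - 184 = 140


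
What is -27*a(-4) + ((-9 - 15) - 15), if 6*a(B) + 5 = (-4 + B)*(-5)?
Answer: -393/2 ≈ -196.50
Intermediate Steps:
a(B) = 5/2 - 5*B/6 (a(B) = -5/6 + ((-4 + B)*(-5))/6 = -5/6 + (20 - 5*B)/6 = -5/6 + (10/3 - 5*B/6) = 5/2 - 5*B/6)
-27*a(-4) + ((-9 - 15) - 15) = -27*(5/2 - 5/6*(-4)) + ((-9 - 15) - 15) = -27*(5/2 + 10/3) + (-24 - 15) = -27*35/6 - 39 = -315/2 - 39 = -393/2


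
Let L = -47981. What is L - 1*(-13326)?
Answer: -34655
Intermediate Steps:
L - 1*(-13326) = -47981 - 1*(-13326) = -47981 + 13326 = -34655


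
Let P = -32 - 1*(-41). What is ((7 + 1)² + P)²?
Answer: 5329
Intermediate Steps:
P = 9 (P = -32 + 41 = 9)
((7 + 1)² + P)² = ((7 + 1)² + 9)² = (8² + 9)² = (64 + 9)² = 73² = 5329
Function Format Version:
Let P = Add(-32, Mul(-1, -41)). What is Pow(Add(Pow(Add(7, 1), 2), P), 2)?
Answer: 5329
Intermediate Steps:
P = 9 (P = Add(-32, 41) = 9)
Pow(Add(Pow(Add(7, 1), 2), P), 2) = Pow(Add(Pow(Add(7, 1), 2), 9), 2) = Pow(Add(Pow(8, 2), 9), 2) = Pow(Add(64, 9), 2) = Pow(73, 2) = 5329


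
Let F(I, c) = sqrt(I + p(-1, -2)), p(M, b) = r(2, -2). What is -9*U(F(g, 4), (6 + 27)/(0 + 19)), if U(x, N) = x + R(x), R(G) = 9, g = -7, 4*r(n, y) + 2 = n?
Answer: -81 - 9*I*sqrt(7) ≈ -81.0 - 23.812*I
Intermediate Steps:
r(n, y) = -1/2 + n/4
p(M, b) = 0 (p(M, b) = -1/2 + (1/4)*2 = -1/2 + 1/2 = 0)
F(I, c) = sqrt(I) (F(I, c) = sqrt(I + 0) = sqrt(I))
U(x, N) = 9 + x (U(x, N) = x + 9 = 9 + x)
-9*U(F(g, 4), (6 + 27)/(0 + 19)) = -9*(9 + sqrt(-7)) = -9*(9 + I*sqrt(7)) = -81 - 9*I*sqrt(7)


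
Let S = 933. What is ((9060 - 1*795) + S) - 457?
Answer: 8741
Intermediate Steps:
((9060 - 1*795) + S) - 457 = ((9060 - 1*795) + 933) - 457 = ((9060 - 795) + 933) - 457 = (8265 + 933) - 457 = 9198 - 457 = 8741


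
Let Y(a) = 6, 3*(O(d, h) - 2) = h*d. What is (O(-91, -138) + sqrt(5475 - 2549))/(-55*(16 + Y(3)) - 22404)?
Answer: -2094/11807 - sqrt(2926)/23614 ≈ -0.17964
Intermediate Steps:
O(d, h) = 2 + d*h/3 (O(d, h) = 2 + (h*d)/3 = 2 + (d*h)/3 = 2 + d*h/3)
(O(-91, -138) + sqrt(5475 - 2549))/(-55*(16 + Y(3)) - 22404) = ((2 + (1/3)*(-91)*(-138)) + sqrt(5475 - 2549))/(-55*(16 + 6) - 22404) = ((2 + 4186) + sqrt(2926))/(-55*22 - 22404) = (4188 + sqrt(2926))/(-1210 - 22404) = (4188 + sqrt(2926))/(-23614) = (4188 + sqrt(2926))*(-1/23614) = -2094/11807 - sqrt(2926)/23614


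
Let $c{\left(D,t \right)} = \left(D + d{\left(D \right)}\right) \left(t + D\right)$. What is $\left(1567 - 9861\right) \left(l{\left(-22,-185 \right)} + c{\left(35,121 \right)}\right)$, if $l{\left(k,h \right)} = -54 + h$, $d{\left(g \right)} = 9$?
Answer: $-54947750$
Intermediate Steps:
$c{\left(D,t \right)} = \left(9 + D\right) \left(D + t\right)$ ($c{\left(D,t \right)} = \left(D + 9\right) \left(t + D\right) = \left(9 + D\right) \left(D + t\right)$)
$\left(1567 - 9861\right) \left(l{\left(-22,-185 \right)} + c{\left(35,121 \right)}\right) = \left(1567 - 9861\right) \left(\left(-54 - 185\right) + \left(35^{2} + 9 \cdot 35 + 9 \cdot 121 + 35 \cdot 121\right)\right) = - 8294 \left(-239 + \left(1225 + 315 + 1089 + 4235\right)\right) = - 8294 \left(-239 + 6864\right) = \left(-8294\right) 6625 = -54947750$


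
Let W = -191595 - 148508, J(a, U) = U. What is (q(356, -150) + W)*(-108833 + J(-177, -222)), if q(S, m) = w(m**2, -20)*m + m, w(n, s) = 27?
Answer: 37547963665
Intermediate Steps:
q(S, m) = 28*m (q(S, m) = 27*m + m = 28*m)
W = -340103
(q(356, -150) + W)*(-108833 + J(-177, -222)) = (28*(-150) - 340103)*(-108833 - 222) = (-4200 - 340103)*(-109055) = -344303*(-109055) = 37547963665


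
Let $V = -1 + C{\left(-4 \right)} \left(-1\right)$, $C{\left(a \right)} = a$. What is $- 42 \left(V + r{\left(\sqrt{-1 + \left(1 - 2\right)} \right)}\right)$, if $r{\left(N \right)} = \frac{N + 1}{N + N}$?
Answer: $-147 + \frac{21 i \sqrt{2}}{2} \approx -147.0 + 14.849 i$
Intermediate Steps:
$r{\left(N \right)} = \frac{1 + N}{2 N}$
$V = 3$ ($V = -1 - -4 = -1 + 4 = 3$)
$- 42 \left(V + r{\left(\sqrt{-1 + \left(1 - 2\right)} \right)}\right) = - 42 \left(3 + \frac{1 + \sqrt{-1 + \left(1 - 2\right)}}{2 \sqrt{-1 + \left(1 - 2\right)}}\right) = - 42 \left(3 + \frac{1 + \sqrt{-1 - 1}}{2 \sqrt{-1 - 1}}\right) = - 42 \left(3 + \frac{1 + \sqrt{-2}}{2 \sqrt{-2}}\right) = - 42 \left(3 + \frac{1 + i \sqrt{2}}{2 i \sqrt{2}}\right) = - 42 \left(3 + \frac{- \frac{i \sqrt{2}}{2} \left(1 + i \sqrt{2}\right)}{2}\right) = - 42 \left(3 - \frac{i \sqrt{2} \left(1 + i \sqrt{2}\right)}{4}\right) = -126 + \frac{21 i \sqrt{2} \left(1 + i \sqrt{2}\right)}{2}$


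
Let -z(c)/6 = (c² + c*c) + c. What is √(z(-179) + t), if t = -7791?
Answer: I*√391209 ≈ 625.47*I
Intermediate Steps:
z(c) = -12*c² - 6*c (z(c) = -6*((c² + c*c) + c) = -6*((c² + c²) + c) = -6*(2*c² + c) = -6*(c + 2*c²) = -12*c² - 6*c)
√(z(-179) + t) = √(-6*(-179)*(1 + 2*(-179)) - 7791) = √(-6*(-179)*(1 - 358) - 7791) = √(-6*(-179)*(-357) - 7791) = √(-383418 - 7791) = √(-391209) = I*√391209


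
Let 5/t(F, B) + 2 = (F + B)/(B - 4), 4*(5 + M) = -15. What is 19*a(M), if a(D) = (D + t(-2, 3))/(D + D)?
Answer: 475/42 ≈ 11.310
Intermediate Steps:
M = -35/4 (M = -5 + (¼)*(-15) = -5 - 15/4 = -35/4 ≈ -8.7500)
t(F, B) = 5/(-2 + (B + F)/(-4 + B)) (t(F, B) = 5/(-2 + (F + B)/(B - 4)) = 5/(-2 + (B + F)/(-4 + B)))
a(D) = (-5/3 + D)/(2*D) (a(D) = (D + 5*(-4 + 3)/(8 - 2 - 1*3))/(D + D) = (D + 5*(-1)/(8 - 2 - 3))/((2*D)) = (D + 5*(-1)/3)*(1/(2*D)) = (D + 5*(⅓)*(-1))*(1/(2*D)) = (D - 5/3)*(1/(2*D)) = (-5/3 + D)*(1/(2*D)) = (-5/3 + D)/(2*D))
19*a(M) = 19*((-5 + 3*(-35/4))/(6*(-35/4))) = 19*((⅙)*(-4/35)*(-5 - 105/4)) = 19*((⅙)*(-4/35)*(-125/4)) = 19*(25/42) = 475/42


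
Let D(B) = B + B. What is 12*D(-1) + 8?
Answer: -16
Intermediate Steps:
D(B) = 2*B
12*D(-1) + 8 = 12*(2*(-1)) + 8 = 12*(-2) + 8 = -24 + 8 = -16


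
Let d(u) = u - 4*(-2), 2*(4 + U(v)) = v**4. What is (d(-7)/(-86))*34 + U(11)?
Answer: 629185/86 ≈ 7316.1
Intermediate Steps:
U(v) = -4 + v**4/2
d(u) = 8 + u (d(u) = u + 8 = 8 + u)
(d(-7)/(-86))*34 + U(11) = ((8 - 7)/(-86))*34 + (-4 + (1/2)*11**4) = (1*(-1/86))*34 + (-4 + (1/2)*14641) = -1/86*34 + (-4 + 14641/2) = -17/43 + 14633/2 = 629185/86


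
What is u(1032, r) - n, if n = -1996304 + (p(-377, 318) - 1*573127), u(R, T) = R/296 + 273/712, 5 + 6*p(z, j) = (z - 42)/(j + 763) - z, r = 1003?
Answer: 219510758983123/85433592 ≈ 2.5694e+6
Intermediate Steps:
p(z, j) = -⅚ - z/6 + (-42 + z)/(6*(763 + j)) (p(z, j) = -⅚ + ((z - 42)/(j + 763) - z)/6 = -⅚ + ((-42 + z)/(763 + j) - z)/6 = -⅚ + (-z + (-42 + z)/(763 + j))/6 = -⅚ + (-z/6 + (-42 + z)/(6*(763 + j))) = -⅚ - z/6 + (-42 + z)/(6*(763 + j)))
u(R, T) = 273/712 + R/296 (u(R, T) = R*(1/296) + 273*(1/712) = R/296 + 273/712 = 273/712 + R/296)
n = -16664927753/6486 (n = -1996304 + ((-3857 - 762*(-377) - 5*318 - 1*318*(-377))/(6*(763 + 318)) - 1*573127) = -1996304 + ((⅙)*(-3857 + 287274 - 1590 + 119886)/1081 - 573127) = -1996304 + ((⅙)*(1/1081)*401713 - 573127) = -1996304 + (401713/6486 - 573127) = -1996304 - 3716900009/6486 = -16664927753/6486 ≈ -2.5694e+6)
u(1032, r) - n = (273/712 + (1/296)*1032) - 1*(-16664927753/6486) = (273/712 + 129/37) + 16664927753/6486 = 101949/26344 + 16664927753/6486 = 219510758983123/85433592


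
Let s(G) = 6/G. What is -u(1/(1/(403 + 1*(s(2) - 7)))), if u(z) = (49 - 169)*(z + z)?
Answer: 95760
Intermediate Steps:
u(z) = -240*z
-u(1/(1/(403 + 1*(s(2) - 7)))) = -(-240)/(1/(403 + 1*(6/2 - 7))) = -(-240)/(1/(403 + 1*(6*(1/2) - 7))) = -(-240)/(1/(403 + 1*(3 - 7))) = -(-240)/(1/(403 + 1*(-4))) = -(-240)/(1/(403 - 4)) = -(-240)/(1/399) = -(-240)/1/399 = -(-240)*399 = -1*(-95760) = 95760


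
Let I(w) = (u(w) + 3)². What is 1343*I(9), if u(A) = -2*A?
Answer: 302175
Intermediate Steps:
I(w) = (3 - 2*w)² (I(w) = (-2*w + 3)² = (3 - 2*w)²)
1343*I(9) = 1343*(-3 + 2*9)² = 1343*(-3 + 18)² = 1343*15² = 1343*225 = 302175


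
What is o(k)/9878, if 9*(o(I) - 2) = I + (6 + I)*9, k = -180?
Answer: -96/4939 ≈ -0.019437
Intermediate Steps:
o(I) = 8 + 10*I/9 (o(I) = 2 + (I + (6 + I)*9)/9 = 2 + (I + (54 + 9*I))/9 = 2 + (54 + 10*I)/9 = 2 + (6 + 10*I/9) = 8 + 10*I/9)
o(k)/9878 = (8 + (10/9)*(-180))/9878 = (8 - 200)*(1/9878) = -192*1/9878 = -96/4939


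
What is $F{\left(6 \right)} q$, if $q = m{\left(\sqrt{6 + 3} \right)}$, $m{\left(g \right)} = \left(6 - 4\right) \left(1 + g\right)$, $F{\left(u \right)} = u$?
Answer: $48$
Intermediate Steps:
$m{\left(g \right)} = 2 + 2 g$ ($m{\left(g \right)} = 2 \left(1 + g\right) = 2 + 2 g$)
$q = 8$ ($q = 2 + 2 \sqrt{6 + 3} = 2 + 2 \sqrt{9} = 2 + 2 \cdot 3 = 2 + 6 = 8$)
$F{\left(6 \right)} q = 6 \cdot 8 = 48$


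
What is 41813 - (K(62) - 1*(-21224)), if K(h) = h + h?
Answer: 20465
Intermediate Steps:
K(h) = 2*h
41813 - (K(62) - 1*(-21224)) = 41813 - (2*62 - 1*(-21224)) = 41813 - (124 + 21224) = 41813 - 1*21348 = 41813 - 21348 = 20465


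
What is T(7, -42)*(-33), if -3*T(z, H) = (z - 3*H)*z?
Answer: 10241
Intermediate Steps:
T(z, H) = -z*(z - 3*H)/3 (T(z, H) = -(z - 3*H)*z/3 = -z*(z - 3*H)/3)
T(7, -42)*(-33) = ((⅓)*7*(-1*7 + 3*(-42)))*(-33) = ((⅓)*7*(-7 - 126))*(-33) = ((⅓)*7*(-133))*(-33) = -931/3*(-33) = 10241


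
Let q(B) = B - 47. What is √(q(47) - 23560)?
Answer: 2*I*√5890 ≈ 153.49*I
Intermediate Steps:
q(B) = -47 + B
√(q(47) - 23560) = √((-47 + 47) - 23560) = √(0 - 23560) = √(-23560) = 2*I*√5890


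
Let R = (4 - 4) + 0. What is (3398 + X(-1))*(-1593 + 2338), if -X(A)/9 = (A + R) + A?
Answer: 2544920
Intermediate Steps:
R = 0 (R = 0 + 0 = 0)
X(A) = -18*A (X(A) = -9*((A + 0) + A) = -9*(A + A) = -18*A)
(3398 + X(-1))*(-1593 + 2338) = (3398 - 18*(-1))*(-1593 + 2338) = (3398 + 18)*745 = 3416*745 = 2544920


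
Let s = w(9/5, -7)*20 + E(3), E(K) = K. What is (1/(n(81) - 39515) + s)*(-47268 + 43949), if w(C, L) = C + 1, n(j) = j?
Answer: -7722001995/39434 ≈ -1.9582e+5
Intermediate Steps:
w(C, L) = 1 + C
s = 59 (s = (1 + 9/5)*20 + 3 = (14/5)*20 + 3 = 56 + 3 = 59)
(1/(n(81) - 39515) + s)*(-47268 + 43949) = (1/(81 - 39515) + 59)*(-47268 + 43949) = (1/(-39434) + 59)*(-3319) = (-1/39434 + 59)*(-3319) = (2326605/39434)*(-3319) = -7722001995/39434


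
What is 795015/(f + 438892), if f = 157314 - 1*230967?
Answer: 795015/365239 ≈ 2.1767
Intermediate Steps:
f = -73653 (f = 157314 - 230967 = -73653)
795015/(f + 438892) = 795015/(-73653 + 438892) = 795015/365239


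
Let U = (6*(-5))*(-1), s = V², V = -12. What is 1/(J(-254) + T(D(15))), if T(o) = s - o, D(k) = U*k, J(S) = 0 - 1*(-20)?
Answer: -1/286 ≈ -0.0034965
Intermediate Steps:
J(S) = 20 (J(S) = 0 + 20 = 20)
s = 144 (s = (-12)² = 144)
U = 30 (U = -30*(-1) = 30)
D(k) = 30*k
T(o) = 144 - o
1/(J(-254) + T(D(15))) = 1/(20 + (144 - 30*15)) = 1/(20 + (144 - 1*450)) = 1/(20 + (144 - 450)) = 1/(20 - 306) = 1/(-286) = -1/286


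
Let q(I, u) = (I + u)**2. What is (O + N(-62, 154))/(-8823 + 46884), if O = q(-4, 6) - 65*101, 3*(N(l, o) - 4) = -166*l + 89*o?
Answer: 4327/114183 ≈ 0.037895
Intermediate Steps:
N(l, o) = 4 - 166*l/3 + 89*o/3 (N(l, o) = 4 + (-166*l + 89*o)/3 = 4 + (-166*l/3 + 89*o/3) = 4 - 166*l/3 + 89*o/3)
O = -6561 (O = (-4 + 6)**2 - 65*101 = 2**2 - 6565 = 4 - 6565 = -6561)
(O + N(-62, 154))/(-8823 + 46884) = (-6561 + (4 - 166/3*(-62) + (89/3)*154))/(-8823 + 46884) = (-6561 + (4 + 10292/3 + 13706/3))/38061 = (-6561 + 24010/3)*(1/38061) = (4327/3)*(1/38061) = 4327/114183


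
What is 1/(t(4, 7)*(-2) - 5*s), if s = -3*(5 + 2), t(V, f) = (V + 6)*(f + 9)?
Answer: -1/215 ≈ -0.0046512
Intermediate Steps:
t(V, f) = (6 + V)*(9 + f)
s = -21 (s = -3*7 = -21)
1/(t(4, 7)*(-2) - 5*s) = 1/((54 + 6*7 + 9*4 + 4*7)*(-2) - 5*(-21)) = 1/((54 + 42 + 36 + 28)*(-2) + 105) = 1/(160*(-2) + 105) = 1/(-320 + 105) = 1/(-215) = -1/215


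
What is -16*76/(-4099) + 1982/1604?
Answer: 5037341/3287398 ≈ 1.5323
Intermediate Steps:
-16*76/(-4099) + 1982/1604 = -1216*(-1/4099) + 1982*(1/1604) = 1216/4099 + 991/802 = 5037341/3287398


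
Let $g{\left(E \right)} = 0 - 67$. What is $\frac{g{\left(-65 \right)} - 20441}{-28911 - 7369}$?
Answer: $\frac{5127}{9070} \approx 0.56527$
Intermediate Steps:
$g{\left(E \right)} = -67$
$\frac{g{\left(-65 \right)} - 20441}{-28911 - 7369} = \frac{-67 - 20441}{-28911 - 7369} = - \frac{20508}{-36280} = \left(-20508\right) \left(- \frac{1}{36280}\right) = \frac{5127}{9070}$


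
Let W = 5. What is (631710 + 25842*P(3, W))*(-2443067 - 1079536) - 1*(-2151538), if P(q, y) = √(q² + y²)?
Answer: -2225261389592 - 91031106726*√34 ≈ -2.7561e+12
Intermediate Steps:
(631710 + 25842*P(3, W))*(-2443067 - 1079536) - 1*(-2151538) = (631710 + 25842*√(3² + 5²))*(-2443067 - 1079536) - 1*(-2151538) = (631710 + 25842*√(9 + 25))*(-3522603) + 2151538 = (631710 + 25842*√34)*(-3522603) + 2151538 = (-2225263541130 - 91031106726*√34) + 2151538 = -2225261389592 - 91031106726*√34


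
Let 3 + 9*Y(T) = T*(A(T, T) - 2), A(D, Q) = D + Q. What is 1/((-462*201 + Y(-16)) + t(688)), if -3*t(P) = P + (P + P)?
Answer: -9/841409 ≈ -1.0696e-5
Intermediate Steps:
Y(T) = -⅓ + T*(-2 + 2*T)/9 (Y(T) = -⅓ + (T*((T + T) - 2))/9 = -⅓ + (T*(2*T - 2))/9 = -⅓ + (T*(-2 + 2*T))/9 = -⅓ + T*(-2 + 2*T)/9)
t(P) = -P (t(P) = -(P + (P + P))/3 = -(P + 2*P)/3 = -P)
1/((-462*201 + Y(-16)) + t(688)) = 1/((-462*201 + (-⅓ - 2/9*(-16) + (2/9)*(-16)²)) - 1*688) = 1/((-92862 + (-⅓ + 32/9 + (2/9)*256)) - 688) = 1/((-92862 + (-⅓ + 32/9 + 512/9)) - 688) = 1/((-92862 + 541/9) - 688) = 1/(-835217/9 - 688) = 1/(-841409/9) = -9/841409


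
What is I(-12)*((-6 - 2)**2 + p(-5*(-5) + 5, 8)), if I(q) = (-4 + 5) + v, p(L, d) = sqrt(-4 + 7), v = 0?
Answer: 64 + sqrt(3) ≈ 65.732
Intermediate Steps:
p(L, d) = sqrt(3)
I(q) = 1 (I(q) = (-4 + 5) + 0 = 1 + 0 = 1)
I(-12)*((-6 - 2)**2 + p(-5*(-5) + 5, 8)) = 1*((-6 - 2)**2 + sqrt(3)) = 1*((-8)**2 + sqrt(3)) = 1*(64 + sqrt(3)) = 64 + sqrt(3)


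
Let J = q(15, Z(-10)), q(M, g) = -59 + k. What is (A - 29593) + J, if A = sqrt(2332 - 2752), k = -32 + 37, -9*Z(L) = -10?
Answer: -29647 + 2*I*sqrt(105) ≈ -29647.0 + 20.494*I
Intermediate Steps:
Z(L) = 10/9 (Z(L) = -1/9*(-10) = 10/9)
k = 5
A = 2*I*sqrt(105) (A = sqrt(-420) = 2*I*sqrt(105) ≈ 20.494*I)
q(M, g) = -54 (q(M, g) = -59 + 5 = -54)
J = -54
(A - 29593) + J = (2*I*sqrt(105) - 29593) - 54 = (-29593 + 2*I*sqrt(105)) - 54 = -29647 + 2*I*sqrt(105)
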